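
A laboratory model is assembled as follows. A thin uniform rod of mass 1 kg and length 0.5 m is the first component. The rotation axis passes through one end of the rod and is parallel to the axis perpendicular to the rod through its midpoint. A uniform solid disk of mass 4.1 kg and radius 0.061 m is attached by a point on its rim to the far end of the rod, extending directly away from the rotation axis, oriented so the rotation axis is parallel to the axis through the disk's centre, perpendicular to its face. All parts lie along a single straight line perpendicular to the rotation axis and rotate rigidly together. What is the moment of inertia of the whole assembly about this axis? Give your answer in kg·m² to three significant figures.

Thin rod: I_cm = (1/12)ML² = (1/12)(1)(0.5)² = 0.020833 kg·m²; centre at d = 0.25 m, so the parallel axis theorem gives I = 0.020833 + (1)(0.25)² = 0.083333 kg·m².
Solid disk: I_cm = (1/2)MR² = (1/2)(4.1)(0.061)² = 0.007628 kg·m²; centre at d = 0.25 + 0.25 + 0.061 = 0.561 m, so the parallel axis theorem gives I = 0.007628 + (4.1)(0.561)² = 1.298 kg·m².
Total I = 0.083333 + 1.298 = 1.3813 kg·m².

1.38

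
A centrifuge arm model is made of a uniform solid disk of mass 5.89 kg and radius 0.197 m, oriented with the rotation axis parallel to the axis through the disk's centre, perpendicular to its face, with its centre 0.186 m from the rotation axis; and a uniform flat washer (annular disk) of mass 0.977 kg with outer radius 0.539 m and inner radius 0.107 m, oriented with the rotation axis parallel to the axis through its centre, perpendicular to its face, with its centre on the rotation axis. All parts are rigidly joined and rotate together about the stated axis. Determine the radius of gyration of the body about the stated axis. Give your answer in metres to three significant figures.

0.260

Solid disk: I_cm = (1/2)MR² = (1/2)(5.89)(0.197)² = 0.11429 kg·m²; centre at d = 0.186 m, so the parallel axis theorem gives I = 0.11429 + (5.89)(0.186)² = 0.31806 kg·m².
Annular disk: I_cm = (1/2)M(R²+r²) = (1/2)(0.977)[(0.539)² + (0.107)²] = 0.14751 kg·m²; axis through the centre, so I = 0.14751 kg·m².
Total I = 0.46558 kg·m²; total mass M = 6.867 kg.
k = √(I/M) = √(0.46558/6.867) = 0.26038 m.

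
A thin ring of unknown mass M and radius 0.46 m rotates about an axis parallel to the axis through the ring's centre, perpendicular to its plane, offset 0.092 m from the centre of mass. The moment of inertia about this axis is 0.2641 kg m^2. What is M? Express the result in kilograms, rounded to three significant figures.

1.20

I = I_cm + Md² = MR² + Md² = M·[1·(0.46)² + (0.092)²] = M·0.22006.
So M = 0.2641 / 0.22006 = 1.2001 kg.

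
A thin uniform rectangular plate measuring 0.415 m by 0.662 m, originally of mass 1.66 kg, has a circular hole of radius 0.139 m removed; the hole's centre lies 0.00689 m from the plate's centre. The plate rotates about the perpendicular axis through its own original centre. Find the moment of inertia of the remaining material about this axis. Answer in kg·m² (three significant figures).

Unpierced body about its centre: I₀ = (1/12)M(a²+b²) = (1/12)(1.66)[(0.415)² + (0.662)²] = 0.084448 kg·m².
The removed disk has mass m = M·πr²/(ab) = (1.66)·π(0.139)²/(0.415·0.662) = 0.36676 kg (same uniform areal density).
Its moment of inertia about the rotation axis (parallel-axis theorem): I_hole = (1/2)mr² + md² = (1/2)(0.36676)(0.139)² + (0.36676)(0.00689)² = 0.0035605 kg·m².
Treating the hole as negative mass, I = I₀ − I_hole = 0.084448 − 0.0035605 = 0.080888 kg·m².

0.0809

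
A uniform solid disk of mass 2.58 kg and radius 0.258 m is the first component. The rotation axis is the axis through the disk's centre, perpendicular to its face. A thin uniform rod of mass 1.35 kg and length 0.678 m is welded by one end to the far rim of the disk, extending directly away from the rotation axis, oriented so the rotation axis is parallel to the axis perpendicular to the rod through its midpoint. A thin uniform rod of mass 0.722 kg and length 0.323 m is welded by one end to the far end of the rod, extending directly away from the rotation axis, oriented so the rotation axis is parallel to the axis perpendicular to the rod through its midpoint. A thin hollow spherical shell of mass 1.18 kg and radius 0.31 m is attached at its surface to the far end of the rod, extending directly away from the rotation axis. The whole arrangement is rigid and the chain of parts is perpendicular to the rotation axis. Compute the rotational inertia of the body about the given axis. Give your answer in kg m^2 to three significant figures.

4.48

Solid disk: I_cm = (1/2)MR² = (1/2)(2.58)(0.258)² = 0.085868 kg m^2; axis through the centre, so I = 0.085868 kg m^2.
Thin rod: I_cm = (1/12)ML² = (1/12)(1.35)(0.678)² = 0.051714 kg m^2; centre at d = 0.258 + 0.339 = 0.597 m, so the parallel axis theorem gives I = 0.051714 + (1.35)(0.597)² = 0.53287 kg m^2.
Thin rod: I_cm = (1/12)ML² = (1/12)(0.722)(0.323)² = 0.0062771 kg m^2; centre at d = 0.258 + 0.339 + 0.339 + 0.1615 = 1.0975 m, so the parallel axis theorem gives I = 0.0062771 + (0.722)(1.0975)² = 0.87593 kg m^2.
Spherical shell: I_cm = (2/3)MR² = (2/3)(1.18)(0.31)² = 0.075599 kg m^2; centre at d = 0.258 + 0.339 + 0.339 + 0.1615 + 0.1615 + 0.31 = 1.569 m, so the parallel axis theorem gives I = 0.075599 + (1.18)(1.569)² = 2.9805 kg m^2.
Total I = 0.085868 + 0.53287 + 0.87593 + 2.9805 = 4.4751 kg m^2.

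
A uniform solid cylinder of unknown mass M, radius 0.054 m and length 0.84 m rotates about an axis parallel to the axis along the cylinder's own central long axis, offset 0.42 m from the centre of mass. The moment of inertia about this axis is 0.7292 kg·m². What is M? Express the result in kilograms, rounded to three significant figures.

I = I_cm + Md² = (1/2)MR² + Md² = M·[0.5·(0.054)² + (0.42)²] = M·0.17786.
So M = 0.7292 / 0.17786 = 4.0999 kg.

4.10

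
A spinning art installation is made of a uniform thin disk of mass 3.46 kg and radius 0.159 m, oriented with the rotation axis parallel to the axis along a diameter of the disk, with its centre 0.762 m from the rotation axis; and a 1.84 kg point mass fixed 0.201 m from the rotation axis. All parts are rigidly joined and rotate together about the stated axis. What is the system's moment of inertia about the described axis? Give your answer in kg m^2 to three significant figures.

2.11

Thin disk: I_cm = (1/4)MR² = (1/4)(3.46)(0.159)² = 0.021868 kg m^2; centre at d = 0.762 m, so I = I_cm + Md² gives I = 0.021868 + (3.46)(0.762)² = 2.0309 kg m^2.
Point mass: I_cm = 0; centre at d = 0.201 m, so I = I_cm + Md² gives I = 0 + (1.84)(0.201)² = 0.074338 kg m^2.
Total I = 2.0309 + 0.074338 = 2.1052 kg m^2.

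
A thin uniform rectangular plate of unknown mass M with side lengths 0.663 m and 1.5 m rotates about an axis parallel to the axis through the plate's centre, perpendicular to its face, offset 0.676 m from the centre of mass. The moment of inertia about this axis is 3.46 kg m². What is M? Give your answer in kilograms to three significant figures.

I = I_cm + Md² = (1/12)M(a²+b²) + Md² = M·[0.0833333·[(0.663)² + (1.5)²] + (0.676)²] = M·0.68111.
So M = 3.46 / 0.68111 = 5.08 kg.

5.08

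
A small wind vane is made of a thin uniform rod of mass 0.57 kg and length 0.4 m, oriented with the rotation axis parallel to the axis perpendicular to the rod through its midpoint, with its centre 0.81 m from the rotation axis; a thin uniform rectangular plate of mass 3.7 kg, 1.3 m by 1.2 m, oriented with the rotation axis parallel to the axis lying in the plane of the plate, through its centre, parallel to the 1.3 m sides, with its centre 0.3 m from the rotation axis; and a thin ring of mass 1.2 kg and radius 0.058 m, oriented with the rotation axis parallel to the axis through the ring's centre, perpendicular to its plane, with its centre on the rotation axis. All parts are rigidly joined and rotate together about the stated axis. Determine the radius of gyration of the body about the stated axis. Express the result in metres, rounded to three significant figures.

Thin rod: I_cm = (1/12)ML² = (1/12)(0.57)(0.4)² = 0.0076 kg m²; centre at d = 0.81 m, so the parallel axis theorem gives I = 0.0076 + (0.57)(0.81)² = 0.38158 kg m².
Rectangular plate: I_cm = (1/12)Mb² = (1/12)(3.7)(1.2)² = 0.444 kg m²; centre at d = 0.3 m, so the parallel axis theorem gives I = 0.444 + (3.7)(0.3)² = 0.777 kg m².
Thin ring: I_cm = MR² = (1.2)(0.058)² = 0.0040368 kg m²; axis through the centre, so I = 0.0040368 kg m².
Total I = 1.1626 kg m²; total mass M = 5.47 kg.
k = √(I/M) = √(1.1626/5.47) = 0.46102 m.

0.461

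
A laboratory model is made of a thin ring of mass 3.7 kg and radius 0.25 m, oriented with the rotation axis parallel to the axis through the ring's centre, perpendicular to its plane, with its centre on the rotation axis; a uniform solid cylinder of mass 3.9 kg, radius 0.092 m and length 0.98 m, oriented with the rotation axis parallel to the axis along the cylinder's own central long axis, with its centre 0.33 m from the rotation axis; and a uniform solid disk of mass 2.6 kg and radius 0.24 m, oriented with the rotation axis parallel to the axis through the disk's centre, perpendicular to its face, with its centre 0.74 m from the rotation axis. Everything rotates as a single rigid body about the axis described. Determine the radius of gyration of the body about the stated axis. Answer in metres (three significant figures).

0.461

Thin ring: I_cm = MR² = (3.7)(0.25)² = 0.23125 kg m²; axis through the centre, so I = 0.23125 kg m².
Solid cylinder: I_cm = (1/2)MR² = (1/2)(3.9)(0.092)² = 0.016505 kg m²; centre at d = 0.33 m, so the parallel axis theorem gives I = 0.016505 + (3.9)(0.33)² = 0.44121 kg m².
Solid disk: I_cm = (1/2)MR² = (1/2)(2.6)(0.24)² = 0.07488 kg m²; centre at d = 0.74 m, so the parallel axis theorem gives I = 0.07488 + (2.6)(0.74)² = 1.4986 kg m².
Total I = 2.1711 kg m²; total mass M = 10.2 kg.
k = √(I/M) = √(2.1711/10.2) = 0.46136 m.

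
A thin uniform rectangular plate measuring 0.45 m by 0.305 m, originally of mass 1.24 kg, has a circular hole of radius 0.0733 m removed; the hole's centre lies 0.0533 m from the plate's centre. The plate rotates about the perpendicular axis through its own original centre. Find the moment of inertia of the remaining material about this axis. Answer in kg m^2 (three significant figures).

Unpierced body about its centre: I₀ = (1/12)M(a²+b²) = (1/12)(1.24)[(0.45)² + (0.305)²] = 0.030538 kg m^2.
The removed disk has mass m = M·πr²/(ab) = (1.24)·π(0.0733)²/(0.45·0.305) = 0.1525 kg (same uniform areal density).
Its moment of inertia about the rotation axis (parallel-axis theorem): I_hole = (1/2)mr² + md² = (1/2)(0.1525)(0.0733)² + (0.1525)(0.0533)² = 0.00084291 kg m^2.
Treating the hole as negative mass, I = I₀ − I_hole = 0.030538 − 0.00084291 = 0.029695 kg m^2.

0.0297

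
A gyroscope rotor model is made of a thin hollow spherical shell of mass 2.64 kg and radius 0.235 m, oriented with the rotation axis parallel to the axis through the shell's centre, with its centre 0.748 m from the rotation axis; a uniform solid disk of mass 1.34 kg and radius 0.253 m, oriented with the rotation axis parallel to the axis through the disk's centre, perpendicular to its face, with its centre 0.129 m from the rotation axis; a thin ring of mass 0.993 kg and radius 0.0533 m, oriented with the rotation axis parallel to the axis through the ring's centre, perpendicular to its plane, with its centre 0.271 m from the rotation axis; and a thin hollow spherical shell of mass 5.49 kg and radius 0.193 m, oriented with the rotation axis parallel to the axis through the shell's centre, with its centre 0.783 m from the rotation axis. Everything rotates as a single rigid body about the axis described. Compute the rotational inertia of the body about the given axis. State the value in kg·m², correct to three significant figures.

Spherical shell: I_cm = (2/3)MR² = (2/3)(2.64)(0.235)² = 0.097196 kg·m²; centre at d = 0.748 m, so the parallel axis theorem gives I = 0.097196 + (2.64)(0.748)² = 1.5743 kg·m².
Solid disk: I_cm = (1/2)MR² = (1/2)(1.34)(0.253)² = 0.042886 kg·m²; centre at d = 0.129 m, so the parallel axis theorem gives I = 0.042886 + (1.34)(0.129)² = 0.065185 kg·m².
Thin ring: I_cm = MR² = (0.993)(0.0533)² = 0.002821 kg·m²; centre at d = 0.271 m, so the parallel axis theorem gives I = 0.002821 + (0.993)(0.271)² = 0.075748 kg·m².
Spherical shell: I_cm = (2/3)MR² = (2/3)(5.49)(0.193)² = 0.13633 kg·m²; centre at d = 0.783 m, so the parallel axis theorem gives I = 0.13633 + (5.49)(0.783)² = 3.5022 kg·m².
Total I = 1.5743 + 0.065185 + 0.075748 + 3.5022 = 5.2174 kg·m².

5.22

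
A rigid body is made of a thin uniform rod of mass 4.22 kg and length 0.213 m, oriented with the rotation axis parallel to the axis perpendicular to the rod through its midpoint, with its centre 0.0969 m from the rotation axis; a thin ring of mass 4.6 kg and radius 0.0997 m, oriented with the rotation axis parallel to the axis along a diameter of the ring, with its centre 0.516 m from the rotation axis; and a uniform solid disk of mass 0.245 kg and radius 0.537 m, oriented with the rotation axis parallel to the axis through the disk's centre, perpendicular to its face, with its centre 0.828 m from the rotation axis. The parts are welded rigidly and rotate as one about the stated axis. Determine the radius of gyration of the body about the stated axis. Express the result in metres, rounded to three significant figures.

Thin rod: I_cm = (1/12)ML² = (1/12)(4.22)(0.213)² = 0.015955 kg·m²; centre at d = 0.0969 m, so the parallel axis theorem gives I = 0.015955 + (4.22)(0.0969)² = 0.055579 kg·m².
Thin ring: I_cm = (1/2)MR² = (1/2)(4.6)(0.0997)² = 0.022862 kg·m²; centre at d = 0.516 m, so the parallel axis theorem gives I = 0.022862 + (4.6)(0.516)² = 1.2476 kg·m².
Solid disk: I_cm = (1/2)MR² = (1/2)(0.245)(0.537)² = 0.035325 kg·m²; centre at d = 0.828 m, so the parallel axis theorem gives I = 0.035325 + (0.245)(0.828)² = 0.20329 kg·m².
Total I = 1.5065 kg·m²; total mass M = 9.065 kg.
k = √(I/M) = √(1.5065/9.065) = 0.40766 m.

0.408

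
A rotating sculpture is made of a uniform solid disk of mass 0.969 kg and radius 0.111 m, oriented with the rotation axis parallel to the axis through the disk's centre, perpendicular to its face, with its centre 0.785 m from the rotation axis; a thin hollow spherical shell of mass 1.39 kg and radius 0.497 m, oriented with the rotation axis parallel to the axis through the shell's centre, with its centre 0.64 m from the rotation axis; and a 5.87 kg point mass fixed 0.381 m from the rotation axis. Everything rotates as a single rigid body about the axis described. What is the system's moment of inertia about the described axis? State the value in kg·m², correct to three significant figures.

Solid disk: I_cm = (1/2)MR² = (1/2)(0.969)(0.111)² = 0.0059695 kg·m²; centre at d = 0.785 m, so the parallel axis theorem gives I = 0.0059695 + (0.969)(0.785)² = 0.60309 kg·m².
Spherical shell: I_cm = (2/3)MR² = (2/3)(1.39)(0.497)² = 0.2289 kg·m²; centre at d = 0.64 m, so the parallel axis theorem gives I = 0.2289 + (1.39)(0.64)² = 0.79824 kg·m².
Point mass: I_cm = 0; centre at d = 0.381 m, so the parallel axis theorem gives I = 0 + (5.87)(0.381)² = 0.8521 kg·m².
Total I = 0.60309 + 0.79824 + 0.8521 = 2.2534 kg·m².

2.25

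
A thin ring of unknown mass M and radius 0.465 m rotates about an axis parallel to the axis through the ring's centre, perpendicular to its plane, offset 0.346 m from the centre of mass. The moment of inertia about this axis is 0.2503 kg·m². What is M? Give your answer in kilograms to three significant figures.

0.745

I = I_cm + Md² = MR² + Md² = M·[1·(0.465)² + (0.346)²] = M·0.33594.
So M = 0.2503 / 0.33594 = 0.74507 kg.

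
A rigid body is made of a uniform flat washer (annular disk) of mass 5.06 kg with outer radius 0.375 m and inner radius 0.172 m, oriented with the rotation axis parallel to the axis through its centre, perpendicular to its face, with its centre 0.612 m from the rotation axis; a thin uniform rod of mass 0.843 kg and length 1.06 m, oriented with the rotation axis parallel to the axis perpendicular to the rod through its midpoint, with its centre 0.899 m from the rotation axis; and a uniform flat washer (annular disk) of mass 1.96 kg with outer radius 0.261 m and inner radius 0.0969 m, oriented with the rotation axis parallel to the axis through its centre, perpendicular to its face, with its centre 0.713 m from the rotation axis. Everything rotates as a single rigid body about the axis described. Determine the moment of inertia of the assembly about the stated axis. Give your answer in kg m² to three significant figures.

Annular disk: I_cm = (1/2)M(R²+r²) = (1/2)(5.06)[(0.375)² + (0.172)²] = 0.43063 kg m²; centre at d = 0.612 m, so the parallel axis theorem gives I = 0.43063 + (5.06)(0.612)² = 2.3258 kg m².
Thin rod: I_cm = (1/12)ML² = (1/12)(0.843)(1.06)² = 0.078933 kg m²; centre at d = 0.899 m, so the parallel axis theorem gives I = 0.078933 + (0.843)(0.899)² = 0.76025 kg m².
Annular disk: I_cm = (1/2)M(R²+r²) = (1/2)(1.96)[(0.261)² + (0.0969)²] = 0.07596 kg m²; centre at d = 0.713 m, so the parallel axis theorem gives I = 0.07596 + (1.96)(0.713)² = 1.0724 kg m².
Total I = 2.3258 + 0.76025 + 1.0724 = 4.1584 kg m².

4.16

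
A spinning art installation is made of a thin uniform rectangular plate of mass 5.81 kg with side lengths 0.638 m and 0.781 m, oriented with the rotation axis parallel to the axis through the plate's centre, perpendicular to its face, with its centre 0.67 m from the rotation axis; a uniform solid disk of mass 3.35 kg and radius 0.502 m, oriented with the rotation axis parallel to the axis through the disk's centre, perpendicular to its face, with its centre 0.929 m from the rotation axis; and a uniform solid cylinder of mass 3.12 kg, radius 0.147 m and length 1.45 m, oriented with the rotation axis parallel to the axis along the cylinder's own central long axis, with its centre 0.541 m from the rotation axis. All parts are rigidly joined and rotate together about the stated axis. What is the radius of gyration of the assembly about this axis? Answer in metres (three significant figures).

Rectangular plate: I_cm = (1/12)M(a²+b²) = (1/12)(5.81)[(0.638)² + (0.781)²] = 0.4924 kg·m²; centre at d = 0.67 m, so I = I_cm + Md² gives I = 0.4924 + (5.81)(0.67)² = 3.1005 kg·m².
Solid disk: I_cm = (1/2)MR² = (1/2)(3.35)(0.502)² = 0.42211 kg·m²; centre at d = 0.929 m, so I = I_cm + Md² gives I = 0.42211 + (3.35)(0.929)² = 3.3133 kg·m².
Solid cylinder: I_cm = (1/2)MR² = (1/2)(3.12)(0.147)² = 0.03371 kg·m²; centre at d = 0.541 m, so I = I_cm + Md² gives I = 0.03371 + (3.12)(0.541)² = 0.94687 kg·m².
Total I = 7.3607 kg·m²; total mass M = 12.28 kg.
k = √(I/M) = √(7.3607/12.28) = 0.77421 m.

0.774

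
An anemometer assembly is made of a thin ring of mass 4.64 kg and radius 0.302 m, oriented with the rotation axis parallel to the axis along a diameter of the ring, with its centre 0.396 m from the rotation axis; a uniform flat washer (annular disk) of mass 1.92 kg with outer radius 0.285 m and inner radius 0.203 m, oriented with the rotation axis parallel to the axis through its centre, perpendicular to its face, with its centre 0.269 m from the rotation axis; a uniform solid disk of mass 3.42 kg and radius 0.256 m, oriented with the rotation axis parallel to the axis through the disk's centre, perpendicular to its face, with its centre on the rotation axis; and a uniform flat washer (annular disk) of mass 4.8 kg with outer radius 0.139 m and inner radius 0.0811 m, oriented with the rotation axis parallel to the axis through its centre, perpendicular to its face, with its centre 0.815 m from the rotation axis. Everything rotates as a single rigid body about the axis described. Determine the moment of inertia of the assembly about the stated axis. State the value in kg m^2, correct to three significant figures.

Thin ring: I_cm = (1/2)MR² = (1/2)(4.64)(0.302)² = 0.21159 kg m^2; centre at d = 0.396 m, so I = I_cm + Md² gives I = 0.21159 + (4.64)(0.396)² = 0.93922 kg m^2.
Annular disk: I_cm = (1/2)M(R²+r²) = (1/2)(1.92)[(0.285)² + (0.203)²] = 0.11754 kg m^2; centre at d = 0.269 m, so I = I_cm + Md² gives I = 0.11754 + (1.92)(0.269)² = 0.25647 kg m^2.
Solid disk: I_cm = (1/2)MR² = (1/2)(3.42)(0.256)² = 0.11207 kg m^2; axis through the centre, so I = 0.11207 kg m^2.
Annular disk: I_cm = (1/2)M(R²+r²) = (1/2)(4.8)[(0.139)² + (0.0811)²] = 0.062156 kg m^2; centre at d = 0.815 m, so I = I_cm + Md² gives I = 0.062156 + (4.8)(0.815)² = 3.2504 kg m^2.
Total I = 0.93922 + 0.25647 + 0.11207 + 3.2504 = 4.5582 kg m^2.

4.56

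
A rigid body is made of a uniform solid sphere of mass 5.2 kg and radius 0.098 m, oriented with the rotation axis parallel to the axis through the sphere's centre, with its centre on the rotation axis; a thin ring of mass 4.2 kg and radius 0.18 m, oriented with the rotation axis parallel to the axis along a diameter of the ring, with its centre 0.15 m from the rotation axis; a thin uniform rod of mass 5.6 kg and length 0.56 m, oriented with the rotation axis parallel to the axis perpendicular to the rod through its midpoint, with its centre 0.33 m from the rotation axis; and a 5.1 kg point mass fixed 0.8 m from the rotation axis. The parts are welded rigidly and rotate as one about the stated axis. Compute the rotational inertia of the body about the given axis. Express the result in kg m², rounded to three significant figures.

Solid sphere: I_cm = (2/5)MR² = (2/5)(5.2)(0.098)² = 0.019976 kg m²; axis through the centre, so I = 0.019976 kg m².
Thin ring: I_cm = (1/2)MR² = (1/2)(4.2)(0.18)² = 0.06804 kg m²; centre at d = 0.15 m, so I = I_cm + Md² gives I = 0.06804 + (4.2)(0.15)² = 0.16254 kg m².
Thin rod: I_cm = (1/12)ML² = (1/12)(5.6)(0.56)² = 0.14635 kg m²; centre at d = 0.33 m, so I = I_cm + Md² gives I = 0.14635 + (5.6)(0.33)² = 0.75619 kg m².
Point mass: I_cm = 0; centre at d = 0.8 m, so I = I_cm + Md² gives I = 0 + (5.1)(0.8)² = 3.264 kg m².
Total I = 0.019976 + 0.16254 + 0.75619 + 3.264 = 4.2027 kg m².

4.20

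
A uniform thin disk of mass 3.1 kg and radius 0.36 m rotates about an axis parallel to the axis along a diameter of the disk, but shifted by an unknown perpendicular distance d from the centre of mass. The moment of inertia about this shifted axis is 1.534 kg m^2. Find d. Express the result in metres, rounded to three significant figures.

0.680

About the centre-of-mass axis, I_cm = (1/4)MR² = (1/4)(3.1)(0.36)² = 0.10044 kg m^2.
Parallel axis theorem: I = I_cm + Md², so Md² = 1.534 − 0.10044 = 1.4336 kg m^2.
d = √(1.4336 / 3.1) = 0.68003 m.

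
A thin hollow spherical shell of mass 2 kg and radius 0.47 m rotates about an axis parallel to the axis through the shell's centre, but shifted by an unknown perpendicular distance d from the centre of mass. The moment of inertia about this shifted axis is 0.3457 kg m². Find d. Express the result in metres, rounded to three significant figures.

0.160

About the centre-of-mass axis, I_cm = (2/3)MR² = (2/3)(2)(0.47)² = 0.29453 kg m².
Parallel axis theorem: I = I_cm + Md², so Md² = 0.3457 − 0.29453 = 0.051167 kg m².
d = √(0.051167 / 2) = 0.15995 m.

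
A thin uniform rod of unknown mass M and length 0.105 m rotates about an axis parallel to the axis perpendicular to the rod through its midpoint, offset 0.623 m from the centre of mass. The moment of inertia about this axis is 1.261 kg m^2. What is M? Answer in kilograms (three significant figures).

I = I_cm + Md² = (1/12)ML² + Md² = M·[0.0833333·(0.105)² + (0.623)²] = M·0.38905.
So M = 1.261 / 0.38905 = 3.2412 kg.

3.24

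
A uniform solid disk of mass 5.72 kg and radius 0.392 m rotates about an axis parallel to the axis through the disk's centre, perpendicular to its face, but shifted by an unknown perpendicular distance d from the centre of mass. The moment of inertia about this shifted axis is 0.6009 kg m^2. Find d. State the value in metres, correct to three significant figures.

0.168

About the centre-of-mass axis, I_cm = (1/2)MR² = (1/2)(5.72)(0.392)² = 0.43948 kg m^2.
Parallel axis theorem: I = I_cm + Md², so Md² = 0.6009 − 0.43948 = 0.16142 kg m^2.
d = √(0.16142 / 5.72) = 0.16799 m.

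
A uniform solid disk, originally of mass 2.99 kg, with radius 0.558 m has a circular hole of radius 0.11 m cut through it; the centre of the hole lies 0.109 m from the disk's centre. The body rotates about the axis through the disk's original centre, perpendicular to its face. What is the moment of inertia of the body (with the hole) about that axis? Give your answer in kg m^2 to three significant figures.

0.463

Unpierced body about its centre: I₀ = (1/2)MR² = (1/2)(2.99)(0.558)² = 0.46549 kg m^2.
The removed disk has mass m = M·(r/R)² = (2.99)(0.11/0.558)² = 0.1162 kg (same uniform areal density).
Its moment of inertia about the rotation axis (parallel-axis theorem): I_hole = (1/2)mr² + md² = (1/2)(0.1162)(0.11)² + (0.1162)(0.109)² = 0.0020835 kg m^2.
Treating the hole as negative mass, I = I₀ − I_hole = 0.46549 − 0.0020835 = 0.46341 kg m^2.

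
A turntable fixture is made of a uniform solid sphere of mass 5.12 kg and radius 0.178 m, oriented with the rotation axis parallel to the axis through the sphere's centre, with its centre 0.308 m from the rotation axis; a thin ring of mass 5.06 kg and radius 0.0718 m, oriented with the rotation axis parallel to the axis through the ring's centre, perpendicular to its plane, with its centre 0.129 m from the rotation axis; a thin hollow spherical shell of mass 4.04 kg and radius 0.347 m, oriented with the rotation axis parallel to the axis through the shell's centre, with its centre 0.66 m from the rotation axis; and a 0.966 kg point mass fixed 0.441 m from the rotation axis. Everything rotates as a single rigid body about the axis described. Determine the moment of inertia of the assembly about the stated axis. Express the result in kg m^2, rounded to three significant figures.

2.93

Solid sphere: I_cm = (2/5)MR² = (2/5)(5.12)(0.178)² = 0.064889 kg m^2; centre at d = 0.308 m, so the parallel axis theorem gives I = 0.064889 + (5.12)(0.308)² = 0.55059 kg m^2.
Thin ring: I_cm = MR² = (5.06)(0.0718)² = 0.026086 kg m^2; centre at d = 0.129 m, so the parallel axis theorem gives I = 0.026086 + (5.06)(0.129)² = 0.11029 kg m^2.
Spherical shell: I_cm = (2/3)MR² = (2/3)(4.04)(0.347)² = 0.3243 kg m^2; centre at d = 0.66 m, so the parallel axis theorem gives I = 0.3243 + (4.04)(0.66)² = 2.0841 kg m^2.
Point mass: I_cm = 0; centre at d = 0.441 m, so the parallel axis theorem gives I = 0 + (0.966)(0.441)² = 0.18787 kg m^2.
Total I = 0.55059 + 0.11029 + 2.0841 + 0.18787 = 2.9329 kg m^2.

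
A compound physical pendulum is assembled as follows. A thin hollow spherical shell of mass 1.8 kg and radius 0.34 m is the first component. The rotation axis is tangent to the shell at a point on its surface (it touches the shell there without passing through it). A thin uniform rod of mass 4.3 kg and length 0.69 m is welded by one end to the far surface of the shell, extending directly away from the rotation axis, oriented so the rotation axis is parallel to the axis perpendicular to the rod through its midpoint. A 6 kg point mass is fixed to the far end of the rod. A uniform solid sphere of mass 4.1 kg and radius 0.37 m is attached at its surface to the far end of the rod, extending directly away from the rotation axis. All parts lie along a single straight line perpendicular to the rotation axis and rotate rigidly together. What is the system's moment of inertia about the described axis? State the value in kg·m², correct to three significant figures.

28.9

Spherical shell: I_cm = (2/3)MR² = (2/3)(1.8)(0.34)² = 0.13872 kg·m²; centre at d = 0.34 m, so I = I_cm + Md² gives I = 0.13872 + (1.8)(0.34)² = 0.3468 kg·m².
Thin rod: I_cm = (1/12)ML² = (1/12)(4.3)(0.69)² = 0.1706 kg·m²; centre at d = 0.34 + 0.34 + 0.345 = 1.025 m, so I = I_cm + Md² gives I = 0.1706 + (4.3)(1.025)² = 4.6883 kg·m².
Point mass: I_cm = 0; centre at d = 0.34 + 0.34 + 0.345 + 0.345 = 1.37 m, so I = I_cm + Md² gives I = 0 + (6)(1.37)² = 11.261 kg·m².
Solid sphere: I_cm = (2/5)MR² = (2/5)(4.1)(0.37)² = 0.22452 kg·m²; centre at d = 0.34 + 0.34 + 0.345 + 0.345 + 0.37 = 1.74 m, so I = I_cm + Md² gives I = 0.22452 + (4.1)(1.74)² = 12.638 kg·m².
Total I = 0.3468 + 4.6883 + 11.261 + 12.638 = 28.934 kg·m².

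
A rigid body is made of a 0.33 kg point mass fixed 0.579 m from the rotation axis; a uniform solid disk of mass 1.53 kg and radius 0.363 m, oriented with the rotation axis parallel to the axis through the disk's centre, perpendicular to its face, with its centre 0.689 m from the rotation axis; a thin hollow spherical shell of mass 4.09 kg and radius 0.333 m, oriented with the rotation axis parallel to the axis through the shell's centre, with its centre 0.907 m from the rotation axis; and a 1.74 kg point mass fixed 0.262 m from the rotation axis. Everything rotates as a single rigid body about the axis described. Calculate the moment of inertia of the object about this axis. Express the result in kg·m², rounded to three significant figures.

Point mass: I_cm = 0; centre at d = 0.579 m, so I = I_cm + Md² gives I = 0 + (0.33)(0.579)² = 0.11063 kg·m².
Solid disk: I_cm = (1/2)MR² = (1/2)(1.53)(0.363)² = 0.1008 kg·m²; centre at d = 0.689 m, so I = I_cm + Md² gives I = 0.1008 + (1.53)(0.689)² = 0.82713 kg·m².
Spherical shell: I_cm = (2/3)MR² = (2/3)(4.09)(0.333)² = 0.30236 kg·m²; centre at d = 0.907 m, so I = I_cm + Md² gives I = 0.30236 + (4.09)(0.907)² = 3.667 kg·m².
Point mass: I_cm = 0; centre at d = 0.262 m, so I = I_cm + Md² gives I = 0 + (1.74)(0.262)² = 0.11944 kg·m².
Total I = 0.11063 + 0.82713 + 3.667 + 0.11944 = 4.7242 kg·m².

4.72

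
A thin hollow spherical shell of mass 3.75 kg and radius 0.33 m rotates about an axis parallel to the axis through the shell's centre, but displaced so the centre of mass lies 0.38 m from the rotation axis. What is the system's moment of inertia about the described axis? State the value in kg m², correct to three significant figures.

I_cm = (2/3)MR² = (2/3)(3.75)(0.33)² = 0.27225 kg m²; centre at d = 0.38 m, so I = I_cm + Md² gives I = 0.27225 + (3.75)(0.38)² = 0.81375 kg m².

0.814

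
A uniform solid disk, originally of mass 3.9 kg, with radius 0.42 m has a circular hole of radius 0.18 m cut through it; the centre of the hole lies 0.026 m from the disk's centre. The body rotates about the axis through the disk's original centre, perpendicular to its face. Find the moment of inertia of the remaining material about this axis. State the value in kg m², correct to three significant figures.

Unpierced body about its centre: I₀ = (1/2)MR² = (1/2)(3.9)(0.42)² = 0.34398 kg m².
The removed disk has mass m = M·(r/R)² = (3.9)(0.18/0.42)² = 0.71633 kg (same uniform areal density).
Its moment of inertia about the rotation axis (parallel-axis theorem): I_hole = (1/2)mr² + md² = (1/2)(0.71633)(0.18)² + (0.71633)(0.026)² = 0.012089 kg m².
Treating the hole as negative mass, I = I₀ − I_hole = 0.34398 − 0.012089 = 0.33189 kg m².

0.332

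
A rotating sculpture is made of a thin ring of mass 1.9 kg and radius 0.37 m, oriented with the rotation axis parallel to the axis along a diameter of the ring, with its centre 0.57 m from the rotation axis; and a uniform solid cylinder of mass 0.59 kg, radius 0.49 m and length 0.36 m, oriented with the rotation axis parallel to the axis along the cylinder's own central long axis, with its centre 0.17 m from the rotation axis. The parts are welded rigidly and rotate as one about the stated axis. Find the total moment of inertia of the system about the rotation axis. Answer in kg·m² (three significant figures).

0.835

Thin ring: I_cm = (1/2)MR² = (1/2)(1.9)(0.37)² = 0.13005 kg·m²; centre at d = 0.57 m, so the parallel axis theorem gives I = 0.13005 + (1.9)(0.57)² = 0.74736 kg·m².
Solid cylinder: I_cm = (1/2)MR² = (1/2)(0.59)(0.49)² = 0.070829 kg·m²; centre at d = 0.17 m, so the parallel axis theorem gives I = 0.070829 + (0.59)(0.17)² = 0.087881 kg·m².
Total I = 0.74736 + 0.087881 = 0.83525 kg·m².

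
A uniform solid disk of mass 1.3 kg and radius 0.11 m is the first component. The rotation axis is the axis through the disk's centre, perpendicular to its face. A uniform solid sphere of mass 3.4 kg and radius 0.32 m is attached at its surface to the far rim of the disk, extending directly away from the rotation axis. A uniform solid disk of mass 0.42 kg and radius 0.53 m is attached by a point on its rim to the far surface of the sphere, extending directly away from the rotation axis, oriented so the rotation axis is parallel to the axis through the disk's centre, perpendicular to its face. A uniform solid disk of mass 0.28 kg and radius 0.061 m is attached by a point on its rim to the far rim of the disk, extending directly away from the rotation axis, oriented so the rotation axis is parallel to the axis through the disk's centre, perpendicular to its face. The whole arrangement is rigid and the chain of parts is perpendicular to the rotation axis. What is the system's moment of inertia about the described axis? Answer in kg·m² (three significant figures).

2.50

Solid disk: I_cm = (1/2)MR² = (1/2)(1.3)(0.11)² = 0.007865 kg·m²; axis through the centre, so I = 0.007865 kg·m².
Solid sphere: I_cm = (2/5)MR² = (2/5)(3.4)(0.32)² = 0.13926 kg·m²; centre at d = 0.11 + 0.32 = 0.43 m, so I = I_cm + Md² gives I = 0.13926 + (3.4)(0.43)² = 0.76792 kg·m².
Solid disk: I_cm = (1/2)MR² = (1/2)(0.42)(0.53)² = 0.058989 kg·m²; centre at d = 0.11 + 0.32 + 0.32 + 0.53 = 1.28 m, so I = I_cm + Md² gives I = 0.058989 + (0.42)(1.28)² = 0.74712 kg·m².
Solid disk: I_cm = (1/2)MR² = (1/2)(0.28)(0.061)² = 0.00052094 kg·m²; centre at d = 0.11 + 0.32 + 0.32 + 0.53 + 0.53 + 0.061 = 1.871 m, so I = I_cm + Md² gives I = 0.00052094 + (0.28)(1.871)² = 0.9807 kg·m².
Total I = 0.007865 + 0.76792 + 0.74712 + 0.9807 = 2.5036 kg·m².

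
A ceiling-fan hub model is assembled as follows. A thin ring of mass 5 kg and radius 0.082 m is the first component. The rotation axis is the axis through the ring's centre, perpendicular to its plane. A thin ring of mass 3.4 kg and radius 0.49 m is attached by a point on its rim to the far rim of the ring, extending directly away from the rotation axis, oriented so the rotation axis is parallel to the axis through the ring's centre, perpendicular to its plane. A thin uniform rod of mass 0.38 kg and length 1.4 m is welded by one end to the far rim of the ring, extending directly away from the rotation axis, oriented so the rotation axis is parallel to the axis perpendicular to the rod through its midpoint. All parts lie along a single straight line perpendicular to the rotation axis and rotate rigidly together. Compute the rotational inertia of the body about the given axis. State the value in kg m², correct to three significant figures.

3.20

Thin ring: I_cm = MR² = (5)(0.082)² = 0.03362 kg m²; axis through the centre, so I = 0.03362 kg m².
Thin ring: I_cm = MR² = (3.4)(0.49)² = 0.81634 kg m²; centre at d = 0.082 + 0.49 = 0.572 m, so the parallel axis theorem gives I = 0.81634 + (3.4)(0.572)² = 1.9288 kg m².
Thin rod: I_cm = (1/12)ML² = (1/12)(0.38)(1.4)² = 0.062067 kg m²; centre at d = 0.082 + 0.49 + 0.49 + 0.7 = 1.762 m, so the parallel axis theorem gives I = 0.062067 + (0.38)(1.762)² = 1.2418 kg m².
Total I = 0.03362 + 1.9288 + 1.2418 = 3.2042 kg m².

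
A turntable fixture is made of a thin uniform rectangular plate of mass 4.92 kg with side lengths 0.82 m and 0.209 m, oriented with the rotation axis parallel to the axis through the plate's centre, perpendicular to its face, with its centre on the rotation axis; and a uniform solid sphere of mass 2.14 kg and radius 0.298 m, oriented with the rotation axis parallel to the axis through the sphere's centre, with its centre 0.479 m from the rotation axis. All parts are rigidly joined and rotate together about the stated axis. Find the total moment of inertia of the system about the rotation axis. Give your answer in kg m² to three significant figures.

0.861

Rectangular plate: I_cm = (1/12)M(a²+b²) = (1/12)(4.92)[(0.82)² + (0.209)²] = 0.29359 kg m²; axis through the centre, so I = 0.29359 kg m².
Solid sphere: I_cm = (2/5)MR² = (2/5)(2.14)(0.298)² = 0.076016 kg m²; centre at d = 0.479 m, so the parallel axis theorem gives I = 0.076016 + (2.14)(0.479)² = 0.56702 kg m².
Total I = 0.29359 + 0.56702 = 0.86061 kg m².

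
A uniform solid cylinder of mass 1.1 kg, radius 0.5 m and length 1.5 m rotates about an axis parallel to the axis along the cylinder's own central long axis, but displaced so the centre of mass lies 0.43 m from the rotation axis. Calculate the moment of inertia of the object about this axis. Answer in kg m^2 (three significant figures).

0.341

I_cm = (1/2)MR² = (1/2)(1.1)(0.5)² = 0.1375 kg m^2; centre at d = 0.43 m, so I = I_cm + Md² gives I = 0.1375 + (1.1)(0.43)² = 0.34089 kg m^2.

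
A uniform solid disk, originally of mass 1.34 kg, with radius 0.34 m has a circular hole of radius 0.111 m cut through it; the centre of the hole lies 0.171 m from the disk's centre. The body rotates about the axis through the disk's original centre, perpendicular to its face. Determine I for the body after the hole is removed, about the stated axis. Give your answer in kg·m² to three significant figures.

0.0724

Unpierced body about its centre: I₀ = (1/2)MR² = (1/2)(1.34)(0.34)² = 0.077452 kg·m².
The removed disk has mass m = M·(r/R)² = (1.34)(0.111/0.34)² = 0.14282 kg (same uniform areal density).
Its moment of inertia about the rotation axis (parallel-axis theorem): I_hole = (1/2)mr² + md² = (1/2)(0.14282)(0.111)² + (0.14282)(0.171)² = 0.0050561 kg·m².
Treating the hole as negative mass, I = I₀ − I_hole = 0.077452 − 0.0050561 = 0.072396 kg·m².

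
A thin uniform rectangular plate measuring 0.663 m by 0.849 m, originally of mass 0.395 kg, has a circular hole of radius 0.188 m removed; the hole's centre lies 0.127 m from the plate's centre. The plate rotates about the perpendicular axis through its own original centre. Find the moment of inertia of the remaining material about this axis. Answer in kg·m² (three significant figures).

Unpierced body about its centre: I₀ = (1/12)M(a²+b²) = (1/12)(0.395)[(0.663)² + (0.849)²] = 0.038196 kg·m².
The removed disk has mass m = M·πr²/(ab) = (0.395)·π(0.188)²/(0.663·0.849) = 0.077919 kg (same uniform areal density).
Its moment of inertia about the rotation axis (parallel-axis theorem): I_hole = (1/2)mr² + md² = (1/2)(0.077919)(0.188)² + (0.077919)(0.127)² = 0.0026337 kg·m².
Treating the hole as negative mass, I = I₀ − I_hole = 0.038196 − 0.0026337 = 0.035562 kg·m².

0.0356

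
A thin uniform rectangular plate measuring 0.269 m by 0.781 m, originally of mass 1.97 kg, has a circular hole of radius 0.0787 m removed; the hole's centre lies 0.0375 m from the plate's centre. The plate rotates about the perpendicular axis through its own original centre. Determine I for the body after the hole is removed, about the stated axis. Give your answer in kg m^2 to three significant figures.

Unpierced body about its centre: I₀ = (1/12)M(a²+b²) = (1/12)(1.97)[(0.269)² + (0.781)²] = 0.11201 kg m^2.
The removed disk has mass m = M·πr²/(ab) = (1.97)·π(0.0787)²/(0.269·0.781) = 0.18246 kg (same uniform areal density).
Its moment of inertia about the rotation axis (parallel-axis theorem): I_hole = (1/2)mr² + md² = (1/2)(0.18246)(0.0787)² + (0.18246)(0.0375)² = 0.00082162 kg m^2.
Treating the hole as negative mass, I = I₀ − I_hole = 0.11201 − 0.00082162 = 0.11119 kg m^2.

0.111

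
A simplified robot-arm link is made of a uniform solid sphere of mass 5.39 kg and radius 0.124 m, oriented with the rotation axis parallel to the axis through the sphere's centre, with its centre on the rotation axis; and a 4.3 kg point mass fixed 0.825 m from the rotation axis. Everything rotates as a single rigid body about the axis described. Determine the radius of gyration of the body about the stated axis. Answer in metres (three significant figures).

Solid sphere: I_cm = (2/5)MR² = (2/5)(5.39)(0.124)² = 0.033151 kg m^2; axis through the centre, so I = 0.033151 kg m^2.
Point mass: I_cm = 0; centre at d = 0.825 m, so I = I_cm + Md² gives I = 0 + (4.3)(0.825)² = 2.9267 kg m^2.
Total I = 2.9598 kg m^2; total mass M = 9.69 kg.
k = √(I/M) = √(2.9598/9.69) = 0.55268 m.

0.553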